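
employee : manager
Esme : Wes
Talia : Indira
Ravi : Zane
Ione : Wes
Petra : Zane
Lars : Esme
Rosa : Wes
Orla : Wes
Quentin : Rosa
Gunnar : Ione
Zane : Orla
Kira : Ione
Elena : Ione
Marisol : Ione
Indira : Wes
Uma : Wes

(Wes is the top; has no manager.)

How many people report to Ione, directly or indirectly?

4

Ione directly manages Marisol, Kira, Elena, Gunnar. Marisol has no reports. Kira has no reports. Elena has no reports. Gunnar has no reports. So Ione's organization is 4 direct reports plus everyone under them: 1 + 1 + 1 + 1 = 4.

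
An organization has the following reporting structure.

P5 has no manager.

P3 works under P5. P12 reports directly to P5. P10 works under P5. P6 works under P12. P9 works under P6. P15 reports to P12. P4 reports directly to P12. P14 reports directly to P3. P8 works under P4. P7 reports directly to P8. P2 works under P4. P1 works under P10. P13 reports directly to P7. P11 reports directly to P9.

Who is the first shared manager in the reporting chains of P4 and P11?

P4's chain of managers is P12, P5. P11's chain of managers is P9, P6, P12, P5. The first manager that appears in both chains is P12.

P12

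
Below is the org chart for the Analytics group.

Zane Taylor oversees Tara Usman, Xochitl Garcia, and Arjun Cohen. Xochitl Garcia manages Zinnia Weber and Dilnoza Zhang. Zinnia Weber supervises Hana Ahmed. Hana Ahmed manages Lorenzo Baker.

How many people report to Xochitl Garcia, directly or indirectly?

4

Xochitl Garcia directly manages Zinnia Weber, Dilnoza Zhang. Under Zinnia Weber: Hana Ahmed, Lorenzo Baker (2). Dilnoza Zhang has no reports. So Xochitl Garcia's organization is 2 direct reports plus everyone under them: 3 + 1 = 4.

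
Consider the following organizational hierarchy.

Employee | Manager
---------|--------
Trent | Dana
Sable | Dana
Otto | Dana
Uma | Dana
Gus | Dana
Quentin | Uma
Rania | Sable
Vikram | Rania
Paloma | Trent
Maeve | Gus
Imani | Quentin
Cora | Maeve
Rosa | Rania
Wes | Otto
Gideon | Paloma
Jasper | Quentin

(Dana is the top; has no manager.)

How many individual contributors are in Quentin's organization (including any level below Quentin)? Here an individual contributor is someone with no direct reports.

2

The people in Quentin's organization with no one reporting to them are Jasper, Imani. That is 2.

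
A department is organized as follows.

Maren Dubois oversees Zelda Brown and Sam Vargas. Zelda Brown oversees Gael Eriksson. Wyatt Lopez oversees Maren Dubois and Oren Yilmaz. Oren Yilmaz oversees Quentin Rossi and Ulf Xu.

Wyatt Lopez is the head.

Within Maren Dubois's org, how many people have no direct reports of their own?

2

The people in Maren Dubois's organization with no one reporting to them are Sam Vargas, Gael Eriksson. That is 2.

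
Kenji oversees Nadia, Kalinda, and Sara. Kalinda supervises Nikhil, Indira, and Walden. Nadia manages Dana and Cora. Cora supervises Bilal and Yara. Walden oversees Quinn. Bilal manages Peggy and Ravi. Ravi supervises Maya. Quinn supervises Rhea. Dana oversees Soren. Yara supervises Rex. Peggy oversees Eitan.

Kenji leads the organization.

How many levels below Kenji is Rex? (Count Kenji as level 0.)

4

Chain from Rex up to Kenji: Rex → Yara → Cora → Nadia → Kenji. That is 4 steps up, so Rex is 4 levels below Kenji.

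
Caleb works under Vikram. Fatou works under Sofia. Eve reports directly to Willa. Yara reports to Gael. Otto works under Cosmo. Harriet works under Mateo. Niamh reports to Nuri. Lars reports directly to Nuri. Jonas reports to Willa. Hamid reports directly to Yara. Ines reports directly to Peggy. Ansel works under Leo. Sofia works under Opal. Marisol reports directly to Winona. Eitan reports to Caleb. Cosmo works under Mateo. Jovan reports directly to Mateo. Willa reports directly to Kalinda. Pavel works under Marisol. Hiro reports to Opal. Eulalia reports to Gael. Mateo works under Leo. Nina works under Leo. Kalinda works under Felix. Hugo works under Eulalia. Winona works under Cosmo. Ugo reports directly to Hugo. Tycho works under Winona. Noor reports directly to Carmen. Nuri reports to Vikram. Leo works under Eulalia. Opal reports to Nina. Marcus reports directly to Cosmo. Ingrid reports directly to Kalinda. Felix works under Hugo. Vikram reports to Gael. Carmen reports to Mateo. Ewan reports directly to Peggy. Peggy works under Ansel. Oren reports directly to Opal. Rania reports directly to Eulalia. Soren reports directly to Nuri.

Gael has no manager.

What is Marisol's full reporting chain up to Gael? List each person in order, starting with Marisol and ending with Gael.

Marisol reports to Winona. Winona reports to Cosmo. Cosmo reports to Mateo. Mateo reports to Leo. Leo reports to Eulalia. Eulalia reports to Gael. Gael is at the top.

Marisol -> Winona -> Cosmo -> Mateo -> Leo -> Eulalia -> Gael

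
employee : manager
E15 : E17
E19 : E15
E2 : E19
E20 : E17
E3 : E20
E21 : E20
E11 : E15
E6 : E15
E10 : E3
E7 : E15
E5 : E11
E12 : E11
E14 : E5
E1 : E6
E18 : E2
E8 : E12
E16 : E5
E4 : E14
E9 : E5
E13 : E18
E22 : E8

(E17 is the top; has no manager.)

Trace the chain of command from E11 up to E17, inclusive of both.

E11 -> E15 -> E17

E11 reports to E15. E15 reports to E17. E17 is at the top.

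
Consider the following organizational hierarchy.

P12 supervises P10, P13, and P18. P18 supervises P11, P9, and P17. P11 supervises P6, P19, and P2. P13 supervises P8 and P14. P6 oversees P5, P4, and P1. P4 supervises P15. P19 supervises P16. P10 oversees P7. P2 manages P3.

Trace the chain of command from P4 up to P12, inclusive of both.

P4 reports to P6. P6 reports to P11. P11 reports to P18. P18 reports to P12. P12 is at the top.

P4 -> P6 -> P11 -> P18 -> P12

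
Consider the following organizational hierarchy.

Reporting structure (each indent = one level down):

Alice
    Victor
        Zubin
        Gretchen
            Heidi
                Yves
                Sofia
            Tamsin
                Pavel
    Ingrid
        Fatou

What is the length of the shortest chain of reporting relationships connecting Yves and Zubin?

Yves is 3 levels below Victor, and Zubin is 1 level below Victor (their lowest common manager). The shortest path runs up from Yves to Victor and back down to Zubin: 3 + 1 = 4 links.

4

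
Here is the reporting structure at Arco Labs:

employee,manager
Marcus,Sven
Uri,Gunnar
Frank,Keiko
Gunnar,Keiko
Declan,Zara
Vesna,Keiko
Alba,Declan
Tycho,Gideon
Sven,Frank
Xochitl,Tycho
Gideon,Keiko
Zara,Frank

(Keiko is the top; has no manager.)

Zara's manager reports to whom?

Zara reports to Frank, and Frank reports to Keiko. So Zara's skip-level manager is Keiko.

Keiko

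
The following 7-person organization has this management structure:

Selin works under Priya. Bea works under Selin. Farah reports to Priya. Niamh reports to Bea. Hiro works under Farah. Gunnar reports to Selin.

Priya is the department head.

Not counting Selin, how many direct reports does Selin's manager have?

Selin reports to Priya. Priya's other direct reports are Farah — 1 peer.

1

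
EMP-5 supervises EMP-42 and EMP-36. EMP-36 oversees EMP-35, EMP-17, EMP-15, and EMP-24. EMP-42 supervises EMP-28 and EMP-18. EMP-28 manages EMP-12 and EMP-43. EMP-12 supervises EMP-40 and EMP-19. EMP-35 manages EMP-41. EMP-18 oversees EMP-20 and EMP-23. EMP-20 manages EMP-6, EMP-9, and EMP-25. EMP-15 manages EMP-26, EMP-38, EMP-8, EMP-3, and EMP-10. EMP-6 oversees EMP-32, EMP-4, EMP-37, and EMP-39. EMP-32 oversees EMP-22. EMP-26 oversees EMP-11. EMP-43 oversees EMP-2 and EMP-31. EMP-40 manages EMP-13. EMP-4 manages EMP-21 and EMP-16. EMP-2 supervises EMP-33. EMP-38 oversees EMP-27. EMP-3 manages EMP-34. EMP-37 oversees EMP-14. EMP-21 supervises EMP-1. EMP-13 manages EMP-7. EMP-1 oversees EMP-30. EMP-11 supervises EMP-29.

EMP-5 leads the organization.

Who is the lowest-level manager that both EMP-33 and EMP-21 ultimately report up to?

EMP-42

EMP-33's chain of managers is EMP-2, EMP-43, EMP-28, EMP-42, EMP-5. EMP-21's chain of managers is EMP-4, EMP-6, EMP-20, EMP-18, EMP-42, EMP-5. The first manager that appears in both chains is EMP-42.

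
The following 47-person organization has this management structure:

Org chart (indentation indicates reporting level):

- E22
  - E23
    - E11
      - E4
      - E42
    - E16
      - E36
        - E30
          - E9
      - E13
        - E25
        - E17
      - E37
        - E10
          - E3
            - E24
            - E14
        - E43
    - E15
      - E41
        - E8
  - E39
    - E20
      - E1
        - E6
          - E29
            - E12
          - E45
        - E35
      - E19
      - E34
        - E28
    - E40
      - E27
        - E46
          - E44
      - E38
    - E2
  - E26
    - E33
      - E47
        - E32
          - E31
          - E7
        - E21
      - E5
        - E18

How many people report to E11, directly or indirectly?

2

E11 directly manages E4, E42. E4 has no reports. E42 has no reports. So E11's organization is 2 direct reports plus everyone under them: 1 + 1 = 2.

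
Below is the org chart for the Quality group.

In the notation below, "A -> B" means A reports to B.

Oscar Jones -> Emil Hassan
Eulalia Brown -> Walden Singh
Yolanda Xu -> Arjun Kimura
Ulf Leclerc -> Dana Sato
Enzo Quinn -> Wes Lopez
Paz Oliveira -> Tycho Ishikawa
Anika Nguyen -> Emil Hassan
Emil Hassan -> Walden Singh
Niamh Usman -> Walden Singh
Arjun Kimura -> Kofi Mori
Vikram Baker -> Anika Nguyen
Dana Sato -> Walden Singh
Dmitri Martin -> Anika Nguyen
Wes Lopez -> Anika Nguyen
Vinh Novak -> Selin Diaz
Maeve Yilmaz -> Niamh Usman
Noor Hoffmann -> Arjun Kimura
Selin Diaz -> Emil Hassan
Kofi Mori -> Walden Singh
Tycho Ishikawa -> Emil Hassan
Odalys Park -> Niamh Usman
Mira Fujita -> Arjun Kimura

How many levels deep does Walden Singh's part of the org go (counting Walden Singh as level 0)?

The longest chain under Walden Singh runs Walden Singh → Emil Hassan → Anika Nguyen → Wes Lopez → Enzo Quinn, which is 4 levels below Walden Singh.

4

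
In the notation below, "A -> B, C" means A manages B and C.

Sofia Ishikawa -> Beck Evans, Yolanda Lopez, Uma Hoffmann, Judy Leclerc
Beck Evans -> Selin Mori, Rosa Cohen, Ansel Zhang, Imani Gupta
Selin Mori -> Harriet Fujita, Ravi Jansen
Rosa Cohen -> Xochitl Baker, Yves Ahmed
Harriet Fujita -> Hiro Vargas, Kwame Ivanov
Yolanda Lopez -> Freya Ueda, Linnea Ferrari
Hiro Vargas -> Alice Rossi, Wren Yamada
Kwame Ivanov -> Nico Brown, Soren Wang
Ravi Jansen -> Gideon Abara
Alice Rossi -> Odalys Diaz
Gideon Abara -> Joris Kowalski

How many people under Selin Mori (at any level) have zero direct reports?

The people in Selin Mori's organization with no one reporting to them are Joris Kowalski, Soren Wang, Nico Brown, Wren Yamada, Odalys Diaz. That is 5.

5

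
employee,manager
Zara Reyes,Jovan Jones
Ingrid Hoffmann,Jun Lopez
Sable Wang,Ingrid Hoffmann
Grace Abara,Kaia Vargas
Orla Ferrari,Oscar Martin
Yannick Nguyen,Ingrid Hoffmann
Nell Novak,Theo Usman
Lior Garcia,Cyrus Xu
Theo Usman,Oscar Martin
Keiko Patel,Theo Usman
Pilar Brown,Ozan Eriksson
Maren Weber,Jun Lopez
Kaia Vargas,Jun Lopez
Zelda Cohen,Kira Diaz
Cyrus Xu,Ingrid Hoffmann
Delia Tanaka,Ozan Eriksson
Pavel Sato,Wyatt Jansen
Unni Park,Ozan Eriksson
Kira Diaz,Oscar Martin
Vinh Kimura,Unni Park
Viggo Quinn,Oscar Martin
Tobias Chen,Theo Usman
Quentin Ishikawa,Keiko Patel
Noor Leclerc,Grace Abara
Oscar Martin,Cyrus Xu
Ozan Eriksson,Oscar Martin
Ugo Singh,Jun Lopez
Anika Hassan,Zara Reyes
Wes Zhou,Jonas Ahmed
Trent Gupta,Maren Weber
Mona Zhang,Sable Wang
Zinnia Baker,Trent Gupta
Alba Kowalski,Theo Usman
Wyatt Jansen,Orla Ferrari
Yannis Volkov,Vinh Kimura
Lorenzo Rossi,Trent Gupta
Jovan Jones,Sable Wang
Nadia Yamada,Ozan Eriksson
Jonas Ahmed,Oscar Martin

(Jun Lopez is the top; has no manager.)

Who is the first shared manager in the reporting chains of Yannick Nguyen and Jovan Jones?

Ingrid Hoffmann

Yannick Nguyen's chain of managers is Ingrid Hoffmann, Jun Lopez. Jovan Jones's chain of managers is Sable Wang, Ingrid Hoffmann, Jun Lopez. The first manager that appears in both chains is Ingrid Hoffmann.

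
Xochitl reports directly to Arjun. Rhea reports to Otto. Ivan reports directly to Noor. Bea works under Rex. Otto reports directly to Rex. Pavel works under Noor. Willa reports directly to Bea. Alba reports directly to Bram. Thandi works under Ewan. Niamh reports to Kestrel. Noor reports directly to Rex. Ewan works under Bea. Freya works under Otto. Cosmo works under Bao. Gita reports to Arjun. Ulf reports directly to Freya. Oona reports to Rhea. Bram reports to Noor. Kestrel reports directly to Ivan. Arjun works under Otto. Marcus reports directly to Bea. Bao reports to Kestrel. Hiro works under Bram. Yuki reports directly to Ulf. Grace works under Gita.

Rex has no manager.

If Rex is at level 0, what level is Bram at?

2

Chain from Bram up to Rex: Bram → Noor → Rex. That is 2 steps up, so Bram is 2 levels below Rex.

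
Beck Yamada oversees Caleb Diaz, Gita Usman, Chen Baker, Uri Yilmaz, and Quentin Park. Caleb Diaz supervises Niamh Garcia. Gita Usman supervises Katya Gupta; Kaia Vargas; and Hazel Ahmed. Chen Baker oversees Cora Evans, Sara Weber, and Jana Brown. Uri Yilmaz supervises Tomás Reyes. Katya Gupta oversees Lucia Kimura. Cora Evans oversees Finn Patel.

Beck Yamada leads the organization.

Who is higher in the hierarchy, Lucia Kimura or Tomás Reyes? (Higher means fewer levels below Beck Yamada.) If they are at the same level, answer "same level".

Lucia Kimura is 3 levels below Beck Yamada; Tomás Reyes is 2. Tomás Reyes is higher.

Tomás Reyes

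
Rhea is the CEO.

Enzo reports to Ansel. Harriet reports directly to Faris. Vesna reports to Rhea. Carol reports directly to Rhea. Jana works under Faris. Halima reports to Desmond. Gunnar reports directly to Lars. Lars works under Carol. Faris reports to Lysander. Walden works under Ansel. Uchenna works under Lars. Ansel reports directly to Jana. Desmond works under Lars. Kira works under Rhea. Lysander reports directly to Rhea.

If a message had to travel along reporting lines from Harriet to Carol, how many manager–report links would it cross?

4

Harriet is 3 levels below Rhea, and Carol is 1 level below Rhea (their lowest common manager). The shortest path runs up from Harriet to Rhea and back down to Carol: 3 + 1 = 4 links.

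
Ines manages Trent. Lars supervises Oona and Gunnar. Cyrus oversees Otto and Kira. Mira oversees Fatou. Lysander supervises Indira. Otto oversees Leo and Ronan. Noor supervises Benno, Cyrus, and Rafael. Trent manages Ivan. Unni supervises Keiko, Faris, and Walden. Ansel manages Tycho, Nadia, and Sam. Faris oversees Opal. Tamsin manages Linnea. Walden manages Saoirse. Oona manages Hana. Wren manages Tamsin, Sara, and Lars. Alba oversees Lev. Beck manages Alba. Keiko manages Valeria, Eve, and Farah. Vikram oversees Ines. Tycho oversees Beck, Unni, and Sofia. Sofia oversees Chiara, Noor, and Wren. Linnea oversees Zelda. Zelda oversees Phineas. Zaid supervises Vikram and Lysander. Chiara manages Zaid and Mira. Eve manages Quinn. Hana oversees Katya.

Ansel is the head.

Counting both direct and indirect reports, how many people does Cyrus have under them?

Cyrus directly manages Otto, Kira. Under Otto: Leo, Ronan (2). Kira has no reports. So Cyrus's organization is 2 direct reports plus everyone under them: 3 + 1 = 4.

4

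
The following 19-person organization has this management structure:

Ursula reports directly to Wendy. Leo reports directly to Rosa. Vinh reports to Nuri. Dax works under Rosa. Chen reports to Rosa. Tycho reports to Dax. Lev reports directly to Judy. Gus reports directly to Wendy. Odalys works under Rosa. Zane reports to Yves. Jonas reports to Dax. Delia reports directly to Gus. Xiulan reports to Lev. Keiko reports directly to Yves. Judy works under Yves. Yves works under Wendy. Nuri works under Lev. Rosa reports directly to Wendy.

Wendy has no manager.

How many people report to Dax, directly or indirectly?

Dax directly manages Jonas, Tycho. Jonas has no reports. Tycho has no reports. So Dax's organization is 2 direct reports plus everyone under them: 1 + 1 = 2.

2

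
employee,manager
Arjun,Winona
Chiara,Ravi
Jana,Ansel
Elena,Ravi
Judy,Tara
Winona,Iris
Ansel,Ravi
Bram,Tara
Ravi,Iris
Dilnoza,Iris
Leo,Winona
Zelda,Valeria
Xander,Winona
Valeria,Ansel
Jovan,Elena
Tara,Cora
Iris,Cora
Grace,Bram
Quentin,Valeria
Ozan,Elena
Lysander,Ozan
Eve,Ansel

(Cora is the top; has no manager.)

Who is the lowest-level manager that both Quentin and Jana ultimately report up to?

Quentin's chain of managers is Valeria, Ansel, Ravi, Iris, Cora. Jana's chain of managers is Ansel, Ravi, Iris, Cora. The first manager that appears in both chains is Ansel.

Ansel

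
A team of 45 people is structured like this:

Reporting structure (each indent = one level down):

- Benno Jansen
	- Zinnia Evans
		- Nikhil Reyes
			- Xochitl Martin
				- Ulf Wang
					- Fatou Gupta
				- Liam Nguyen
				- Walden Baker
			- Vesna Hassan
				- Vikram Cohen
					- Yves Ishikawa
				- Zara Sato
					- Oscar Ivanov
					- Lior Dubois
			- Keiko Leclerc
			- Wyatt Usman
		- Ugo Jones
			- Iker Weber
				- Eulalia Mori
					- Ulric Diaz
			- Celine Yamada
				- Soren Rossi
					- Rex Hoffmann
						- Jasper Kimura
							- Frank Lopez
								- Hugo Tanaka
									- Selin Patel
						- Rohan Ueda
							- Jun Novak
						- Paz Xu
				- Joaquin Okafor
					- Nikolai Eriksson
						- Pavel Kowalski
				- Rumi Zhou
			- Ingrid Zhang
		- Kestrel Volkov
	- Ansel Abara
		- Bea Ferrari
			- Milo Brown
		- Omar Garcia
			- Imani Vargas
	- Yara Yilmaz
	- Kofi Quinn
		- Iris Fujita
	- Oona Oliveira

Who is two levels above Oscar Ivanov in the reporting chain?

Vesna Hassan

Oscar Ivanov reports to Zara Sato, and Zara Sato reports to Vesna Hassan. So Oscar Ivanov's skip-level manager is Vesna Hassan.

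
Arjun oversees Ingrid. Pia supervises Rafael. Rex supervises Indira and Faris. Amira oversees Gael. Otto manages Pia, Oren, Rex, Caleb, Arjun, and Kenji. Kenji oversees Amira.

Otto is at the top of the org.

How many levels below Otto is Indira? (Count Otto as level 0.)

2

Chain from Indira up to Otto: Indira → Rex → Otto. That is 2 steps up, so Indira is 2 levels below Otto.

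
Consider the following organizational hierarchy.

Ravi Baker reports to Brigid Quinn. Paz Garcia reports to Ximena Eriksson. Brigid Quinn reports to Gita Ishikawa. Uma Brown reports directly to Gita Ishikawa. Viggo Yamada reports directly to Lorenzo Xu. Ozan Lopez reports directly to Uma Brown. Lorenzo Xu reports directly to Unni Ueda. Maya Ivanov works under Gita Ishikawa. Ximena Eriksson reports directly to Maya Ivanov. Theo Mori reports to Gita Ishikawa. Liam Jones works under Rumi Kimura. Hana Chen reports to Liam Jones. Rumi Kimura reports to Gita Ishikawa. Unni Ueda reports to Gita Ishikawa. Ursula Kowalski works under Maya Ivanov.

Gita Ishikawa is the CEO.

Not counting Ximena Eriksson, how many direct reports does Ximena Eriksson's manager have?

Ximena Eriksson reports to Maya Ivanov. Maya Ivanov's other direct reports are Ursula Kowalski — 1 peer.

1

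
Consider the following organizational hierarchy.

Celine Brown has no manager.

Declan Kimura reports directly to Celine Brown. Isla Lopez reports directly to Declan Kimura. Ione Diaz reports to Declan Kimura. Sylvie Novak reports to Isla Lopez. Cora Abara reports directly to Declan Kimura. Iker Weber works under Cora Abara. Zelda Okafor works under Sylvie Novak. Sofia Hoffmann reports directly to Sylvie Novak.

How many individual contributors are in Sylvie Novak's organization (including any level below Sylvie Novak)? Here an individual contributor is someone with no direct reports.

The people in Sylvie Novak's organization with no one reporting to them are Sofia Hoffmann, Zelda Okafor. That is 2.

2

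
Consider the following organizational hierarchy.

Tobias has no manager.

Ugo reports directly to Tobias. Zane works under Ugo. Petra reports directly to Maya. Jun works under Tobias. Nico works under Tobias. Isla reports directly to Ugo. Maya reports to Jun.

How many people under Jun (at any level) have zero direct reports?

The only person in Jun's organization with no one reporting to them is Petra. That is 1.

1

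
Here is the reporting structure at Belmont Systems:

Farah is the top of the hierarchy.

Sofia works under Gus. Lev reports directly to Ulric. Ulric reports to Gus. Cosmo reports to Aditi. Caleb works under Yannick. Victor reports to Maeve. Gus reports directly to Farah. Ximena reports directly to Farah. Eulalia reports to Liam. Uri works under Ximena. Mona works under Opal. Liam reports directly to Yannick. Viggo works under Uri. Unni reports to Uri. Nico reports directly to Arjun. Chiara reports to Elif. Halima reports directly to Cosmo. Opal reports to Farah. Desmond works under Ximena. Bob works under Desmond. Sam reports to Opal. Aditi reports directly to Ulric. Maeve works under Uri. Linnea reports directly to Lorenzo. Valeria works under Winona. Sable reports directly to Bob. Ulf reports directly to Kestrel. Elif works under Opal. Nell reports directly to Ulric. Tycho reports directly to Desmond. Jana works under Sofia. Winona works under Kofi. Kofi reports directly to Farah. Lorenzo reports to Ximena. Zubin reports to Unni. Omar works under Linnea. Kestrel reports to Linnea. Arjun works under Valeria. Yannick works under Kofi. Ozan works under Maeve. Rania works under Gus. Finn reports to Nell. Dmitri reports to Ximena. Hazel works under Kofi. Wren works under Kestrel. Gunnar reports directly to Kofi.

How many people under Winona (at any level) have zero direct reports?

The only person in Winona's organization with no one reporting to them is Nico. That is 1.

1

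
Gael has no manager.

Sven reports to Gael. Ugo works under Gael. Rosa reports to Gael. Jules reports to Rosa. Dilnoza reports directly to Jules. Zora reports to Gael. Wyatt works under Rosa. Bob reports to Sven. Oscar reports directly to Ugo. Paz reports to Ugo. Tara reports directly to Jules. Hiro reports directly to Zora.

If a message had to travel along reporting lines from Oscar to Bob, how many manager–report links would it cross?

4

Oscar is 2 levels below Gael, and Bob is 2 levels below Gael (their lowest common manager). The shortest path runs up from Oscar to Gael and back down to Bob: 2 + 2 = 4 links.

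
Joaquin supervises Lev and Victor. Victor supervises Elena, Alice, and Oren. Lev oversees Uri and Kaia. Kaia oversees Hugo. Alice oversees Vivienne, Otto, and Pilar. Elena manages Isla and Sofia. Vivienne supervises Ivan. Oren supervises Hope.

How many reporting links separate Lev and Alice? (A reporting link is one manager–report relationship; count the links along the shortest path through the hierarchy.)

Lev is 1 level below Joaquin, and Alice is 2 levels below Joaquin (their lowest common manager). The shortest path runs up from Lev to Joaquin and back down to Alice: 1 + 2 = 3 links.

3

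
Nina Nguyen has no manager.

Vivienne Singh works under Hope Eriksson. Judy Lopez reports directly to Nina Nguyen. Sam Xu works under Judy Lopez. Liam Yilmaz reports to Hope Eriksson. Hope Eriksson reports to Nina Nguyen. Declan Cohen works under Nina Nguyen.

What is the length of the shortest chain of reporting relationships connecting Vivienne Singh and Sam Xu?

4

Vivienne Singh is 2 levels below Nina Nguyen, and Sam Xu is 2 levels below Nina Nguyen (their lowest common manager). The shortest path runs up from Vivienne Singh to Nina Nguyen and back down to Sam Xu: 2 + 2 = 4 links.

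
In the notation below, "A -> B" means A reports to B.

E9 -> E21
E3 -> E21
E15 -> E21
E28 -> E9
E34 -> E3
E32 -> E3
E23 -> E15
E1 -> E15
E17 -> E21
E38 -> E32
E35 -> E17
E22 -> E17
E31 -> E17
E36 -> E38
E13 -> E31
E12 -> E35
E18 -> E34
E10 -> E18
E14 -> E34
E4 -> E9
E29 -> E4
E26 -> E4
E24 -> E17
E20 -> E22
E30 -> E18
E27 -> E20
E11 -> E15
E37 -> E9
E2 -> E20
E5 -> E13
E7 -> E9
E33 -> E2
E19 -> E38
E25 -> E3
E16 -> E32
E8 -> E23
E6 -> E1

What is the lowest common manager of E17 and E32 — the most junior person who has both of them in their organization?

E21

E17's chain of managers is E21. E32's chain of managers is E3, E21. The first manager that appears in both chains is E21.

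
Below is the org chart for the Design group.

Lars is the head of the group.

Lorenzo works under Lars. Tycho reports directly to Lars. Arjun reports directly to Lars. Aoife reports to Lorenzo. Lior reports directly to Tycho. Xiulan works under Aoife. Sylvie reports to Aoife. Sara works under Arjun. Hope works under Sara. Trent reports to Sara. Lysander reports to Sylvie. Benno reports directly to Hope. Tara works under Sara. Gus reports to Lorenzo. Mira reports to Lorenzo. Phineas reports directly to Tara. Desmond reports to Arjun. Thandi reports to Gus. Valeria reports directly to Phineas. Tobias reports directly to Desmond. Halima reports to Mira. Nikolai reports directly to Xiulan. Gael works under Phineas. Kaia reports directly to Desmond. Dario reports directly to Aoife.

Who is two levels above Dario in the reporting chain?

Lorenzo

Dario reports to Aoife, and Aoife reports to Lorenzo. So Dario's skip-level manager is Lorenzo.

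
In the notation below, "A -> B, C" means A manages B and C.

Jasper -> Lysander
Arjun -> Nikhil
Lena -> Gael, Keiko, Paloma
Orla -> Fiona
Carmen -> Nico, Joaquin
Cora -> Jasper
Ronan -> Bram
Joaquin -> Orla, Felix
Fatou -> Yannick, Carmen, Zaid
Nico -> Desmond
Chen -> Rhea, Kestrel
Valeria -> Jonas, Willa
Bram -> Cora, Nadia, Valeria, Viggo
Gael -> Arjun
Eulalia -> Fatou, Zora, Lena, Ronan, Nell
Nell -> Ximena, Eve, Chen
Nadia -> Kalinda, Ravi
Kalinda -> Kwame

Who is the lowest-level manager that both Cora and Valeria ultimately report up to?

Bram

Cora's chain of managers is Bram, Ronan, Eulalia. Valeria's chain of managers is Bram, Ronan, Eulalia. The first manager that appears in both chains is Bram.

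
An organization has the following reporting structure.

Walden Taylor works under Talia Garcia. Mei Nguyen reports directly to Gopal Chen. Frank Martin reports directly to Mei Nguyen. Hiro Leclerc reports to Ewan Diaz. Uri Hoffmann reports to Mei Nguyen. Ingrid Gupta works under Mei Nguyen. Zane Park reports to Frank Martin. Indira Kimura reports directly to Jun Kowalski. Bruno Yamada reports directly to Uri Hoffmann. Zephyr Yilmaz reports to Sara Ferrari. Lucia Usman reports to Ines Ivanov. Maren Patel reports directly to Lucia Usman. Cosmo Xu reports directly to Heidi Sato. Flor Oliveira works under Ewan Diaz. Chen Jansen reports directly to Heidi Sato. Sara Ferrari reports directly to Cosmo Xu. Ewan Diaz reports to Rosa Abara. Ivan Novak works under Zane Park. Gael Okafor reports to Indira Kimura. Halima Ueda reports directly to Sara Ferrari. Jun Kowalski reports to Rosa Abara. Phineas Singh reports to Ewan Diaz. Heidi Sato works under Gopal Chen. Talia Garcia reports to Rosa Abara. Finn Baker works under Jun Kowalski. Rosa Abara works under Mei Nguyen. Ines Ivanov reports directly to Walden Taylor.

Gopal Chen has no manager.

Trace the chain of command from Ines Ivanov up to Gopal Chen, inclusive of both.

Ines Ivanov -> Walden Taylor -> Talia Garcia -> Rosa Abara -> Mei Nguyen -> Gopal Chen

Ines Ivanov reports to Walden Taylor. Walden Taylor reports to Talia Garcia. Talia Garcia reports to Rosa Abara. Rosa Abara reports to Mei Nguyen. Mei Nguyen reports to Gopal Chen. Gopal Chen is at the top.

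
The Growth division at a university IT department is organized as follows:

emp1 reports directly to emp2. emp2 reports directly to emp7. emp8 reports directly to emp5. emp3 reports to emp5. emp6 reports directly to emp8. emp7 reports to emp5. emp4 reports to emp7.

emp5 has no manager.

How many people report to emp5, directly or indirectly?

7

emp5 directly manages emp8, emp7, emp3. Under emp8: emp6 (1). Under emp7: emp4, emp2, emp1 (3). emp3 has no reports. So emp5's organization is 3 direct reports plus everyone under them: 2 + 4 + 1 = 7.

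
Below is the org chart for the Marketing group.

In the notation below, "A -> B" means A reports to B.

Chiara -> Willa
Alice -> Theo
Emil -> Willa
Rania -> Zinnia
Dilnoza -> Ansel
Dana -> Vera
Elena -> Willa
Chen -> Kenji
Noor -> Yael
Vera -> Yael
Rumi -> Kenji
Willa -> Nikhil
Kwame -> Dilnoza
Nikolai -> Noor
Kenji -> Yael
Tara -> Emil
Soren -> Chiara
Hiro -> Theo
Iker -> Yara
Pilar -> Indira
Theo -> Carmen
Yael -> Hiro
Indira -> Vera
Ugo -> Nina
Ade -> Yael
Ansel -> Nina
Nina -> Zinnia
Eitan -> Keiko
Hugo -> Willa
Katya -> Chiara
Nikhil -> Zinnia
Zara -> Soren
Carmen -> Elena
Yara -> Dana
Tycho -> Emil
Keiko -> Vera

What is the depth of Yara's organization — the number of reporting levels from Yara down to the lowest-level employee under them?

1

The longest chain under Yara runs Yara → Iker, which is 1 level below Yara.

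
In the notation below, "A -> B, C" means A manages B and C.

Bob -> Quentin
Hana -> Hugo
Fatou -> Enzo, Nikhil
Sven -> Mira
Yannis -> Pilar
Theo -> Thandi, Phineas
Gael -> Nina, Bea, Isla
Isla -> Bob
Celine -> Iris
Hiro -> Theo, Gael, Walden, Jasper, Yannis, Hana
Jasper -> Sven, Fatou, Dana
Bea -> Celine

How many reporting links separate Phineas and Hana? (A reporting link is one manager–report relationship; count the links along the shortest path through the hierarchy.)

Phineas is 2 levels below Hiro, and Hana is 1 level below Hiro (their lowest common manager). The shortest path runs up from Phineas to Hiro and back down to Hana: 2 + 1 = 3 links.

3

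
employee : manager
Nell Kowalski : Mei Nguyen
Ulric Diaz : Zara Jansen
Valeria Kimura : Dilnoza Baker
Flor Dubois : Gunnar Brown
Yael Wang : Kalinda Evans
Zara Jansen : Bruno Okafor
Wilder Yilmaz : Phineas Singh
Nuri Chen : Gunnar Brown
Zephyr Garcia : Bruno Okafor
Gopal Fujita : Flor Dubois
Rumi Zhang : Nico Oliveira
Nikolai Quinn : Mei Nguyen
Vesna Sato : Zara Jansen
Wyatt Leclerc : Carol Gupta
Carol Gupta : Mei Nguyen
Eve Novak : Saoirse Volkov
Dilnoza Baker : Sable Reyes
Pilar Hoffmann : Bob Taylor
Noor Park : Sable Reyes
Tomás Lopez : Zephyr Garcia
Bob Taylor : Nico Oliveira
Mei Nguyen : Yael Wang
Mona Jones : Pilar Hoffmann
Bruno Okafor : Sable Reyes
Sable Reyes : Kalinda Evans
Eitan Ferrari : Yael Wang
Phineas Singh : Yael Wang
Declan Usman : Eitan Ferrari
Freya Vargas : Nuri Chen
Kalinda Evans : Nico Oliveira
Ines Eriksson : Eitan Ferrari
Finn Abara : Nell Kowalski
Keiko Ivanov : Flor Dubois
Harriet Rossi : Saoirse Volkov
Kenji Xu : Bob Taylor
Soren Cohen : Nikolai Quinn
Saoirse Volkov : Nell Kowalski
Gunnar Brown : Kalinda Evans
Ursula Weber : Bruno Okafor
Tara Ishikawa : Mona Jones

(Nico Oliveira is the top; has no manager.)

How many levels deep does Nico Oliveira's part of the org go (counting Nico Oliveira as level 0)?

6

The longest chain under Nico Oliveira runs Nico Oliveira → Kalinda Evans → Yael Wang → Mei Nguyen → Nell Kowalski → Saoirse Volkov → Harriet Rossi, which is 6 levels below Nico Oliveira.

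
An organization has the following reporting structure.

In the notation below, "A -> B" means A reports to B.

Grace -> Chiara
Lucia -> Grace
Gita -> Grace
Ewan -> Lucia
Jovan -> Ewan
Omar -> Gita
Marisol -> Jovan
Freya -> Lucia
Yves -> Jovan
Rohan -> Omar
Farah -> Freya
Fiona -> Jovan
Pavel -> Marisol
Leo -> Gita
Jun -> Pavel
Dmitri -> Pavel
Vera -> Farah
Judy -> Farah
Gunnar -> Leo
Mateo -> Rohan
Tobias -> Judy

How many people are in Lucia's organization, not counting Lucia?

Lucia directly manages Ewan, Freya. Under Ewan: Jovan, Fiona, Yves, Marisol, Pavel, Dmitri, Jun (7). Under Freya: Farah, Judy, Tobias, Vera (4). So Lucia's organization is 2 direct reports plus everyone under them: 8 + 5 = 13.

13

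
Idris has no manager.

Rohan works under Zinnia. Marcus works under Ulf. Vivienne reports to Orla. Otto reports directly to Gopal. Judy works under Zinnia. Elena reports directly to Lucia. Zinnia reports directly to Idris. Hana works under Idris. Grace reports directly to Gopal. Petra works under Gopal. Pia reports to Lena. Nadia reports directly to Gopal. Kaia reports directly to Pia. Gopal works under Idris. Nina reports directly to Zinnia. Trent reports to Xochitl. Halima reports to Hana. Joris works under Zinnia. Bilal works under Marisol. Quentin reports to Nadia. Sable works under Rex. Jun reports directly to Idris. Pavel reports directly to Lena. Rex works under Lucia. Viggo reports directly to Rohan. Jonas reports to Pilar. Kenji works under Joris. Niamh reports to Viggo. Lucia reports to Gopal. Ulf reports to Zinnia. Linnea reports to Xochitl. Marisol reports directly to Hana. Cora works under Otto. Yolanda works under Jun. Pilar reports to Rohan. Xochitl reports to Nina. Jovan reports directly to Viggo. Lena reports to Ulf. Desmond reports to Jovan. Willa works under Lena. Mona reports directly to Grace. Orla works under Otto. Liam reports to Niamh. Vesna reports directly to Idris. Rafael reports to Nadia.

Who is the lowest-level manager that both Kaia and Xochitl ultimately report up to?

Kaia's chain of managers is Pia, Lena, Ulf, Zinnia, Idris. Xochitl's chain of managers is Nina, Zinnia, Idris. The first manager that appears in both chains is Zinnia.

Zinnia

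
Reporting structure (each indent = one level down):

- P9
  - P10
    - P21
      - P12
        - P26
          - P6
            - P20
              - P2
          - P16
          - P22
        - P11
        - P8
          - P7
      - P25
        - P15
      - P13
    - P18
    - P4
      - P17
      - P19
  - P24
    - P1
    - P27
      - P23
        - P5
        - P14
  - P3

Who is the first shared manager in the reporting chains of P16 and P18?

P10

P16's chain of managers is P26, P12, P21, P10, P9. P18's chain of managers is P10, P9. The first manager that appears in both chains is P10.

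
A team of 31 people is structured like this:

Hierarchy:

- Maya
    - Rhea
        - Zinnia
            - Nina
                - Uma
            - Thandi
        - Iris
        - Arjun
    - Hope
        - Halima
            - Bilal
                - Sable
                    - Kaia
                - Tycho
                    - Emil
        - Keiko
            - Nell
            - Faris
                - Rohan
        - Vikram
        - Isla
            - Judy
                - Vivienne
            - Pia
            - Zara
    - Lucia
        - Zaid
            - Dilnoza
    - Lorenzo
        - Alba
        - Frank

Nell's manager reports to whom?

Hope

Nell reports to Keiko, and Keiko reports to Hope. So Nell's skip-level manager is Hope.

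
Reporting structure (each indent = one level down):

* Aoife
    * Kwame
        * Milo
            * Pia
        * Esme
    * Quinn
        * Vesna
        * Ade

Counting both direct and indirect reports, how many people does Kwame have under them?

Kwame directly manages Milo, Esme. Under Milo: Pia (1). Esme has no reports. So Kwame's organization is 2 direct reports plus everyone under them: 2 + 1 = 3.

3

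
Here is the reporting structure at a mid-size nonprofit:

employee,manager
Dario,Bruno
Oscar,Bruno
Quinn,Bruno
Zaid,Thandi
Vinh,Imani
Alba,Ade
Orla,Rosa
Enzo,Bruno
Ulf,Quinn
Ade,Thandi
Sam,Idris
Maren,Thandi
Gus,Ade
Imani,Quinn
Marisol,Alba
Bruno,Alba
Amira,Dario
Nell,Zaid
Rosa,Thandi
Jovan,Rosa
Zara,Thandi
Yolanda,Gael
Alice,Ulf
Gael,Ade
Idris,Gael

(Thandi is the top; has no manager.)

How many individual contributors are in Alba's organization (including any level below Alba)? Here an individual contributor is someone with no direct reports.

6

The people in Alba's organization with no one reporting to them are Marisol, Enzo, Amira, Oscar, Alice, Vinh. That is 6.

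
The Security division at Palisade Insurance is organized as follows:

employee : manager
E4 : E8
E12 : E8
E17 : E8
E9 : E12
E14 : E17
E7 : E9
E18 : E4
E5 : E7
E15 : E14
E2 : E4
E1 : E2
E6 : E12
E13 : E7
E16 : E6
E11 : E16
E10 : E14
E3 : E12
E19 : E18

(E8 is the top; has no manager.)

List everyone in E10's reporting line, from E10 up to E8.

E10 -> E14 -> E17 -> E8

E10 reports to E14. E14 reports to E17. E17 reports to E8. E8 is at the top.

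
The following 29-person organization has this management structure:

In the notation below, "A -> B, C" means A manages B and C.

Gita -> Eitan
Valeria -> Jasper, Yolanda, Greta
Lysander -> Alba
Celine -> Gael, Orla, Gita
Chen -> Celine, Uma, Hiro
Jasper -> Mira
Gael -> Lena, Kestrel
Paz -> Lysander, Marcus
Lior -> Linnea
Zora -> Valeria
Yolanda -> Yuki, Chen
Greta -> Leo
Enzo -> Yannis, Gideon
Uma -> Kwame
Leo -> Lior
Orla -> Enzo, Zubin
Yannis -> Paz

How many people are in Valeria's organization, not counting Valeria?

Valeria directly manages Jasper, Yolanda, Greta. Under Jasper: Mira (1). Under Yolanda: Chen, Hiro, Uma, Kwame, Celine, Gita, Eitan, Orla, Zubin, Enzo, Gideon, Yannis, Paz, Marcus, Lysander, Alba, Gael, Kestrel, Lena, Yuki (20). Under Greta: Leo, Lior, Linnea (3). So Valeria's organization is 3 direct reports plus everyone under them: 2 + 21 + 4 = 27.

27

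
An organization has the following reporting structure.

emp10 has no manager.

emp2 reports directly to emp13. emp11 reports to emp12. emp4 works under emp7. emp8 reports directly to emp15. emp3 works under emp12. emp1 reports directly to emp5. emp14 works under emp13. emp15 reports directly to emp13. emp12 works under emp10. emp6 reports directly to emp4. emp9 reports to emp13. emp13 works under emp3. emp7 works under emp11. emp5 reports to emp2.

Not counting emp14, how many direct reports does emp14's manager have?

3

emp14 reports to emp13. emp13's other direct reports are emp15, emp9, emp2 — 3 peers.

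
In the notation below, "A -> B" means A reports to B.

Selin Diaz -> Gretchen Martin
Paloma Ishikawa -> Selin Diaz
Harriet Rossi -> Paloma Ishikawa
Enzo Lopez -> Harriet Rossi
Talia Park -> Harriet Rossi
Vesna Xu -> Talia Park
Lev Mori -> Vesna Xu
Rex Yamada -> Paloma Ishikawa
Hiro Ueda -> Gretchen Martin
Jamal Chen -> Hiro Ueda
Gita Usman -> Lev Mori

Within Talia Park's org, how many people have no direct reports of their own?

1

The only person in Talia Park's organization with no one reporting to them is Gita Usman. That is 1.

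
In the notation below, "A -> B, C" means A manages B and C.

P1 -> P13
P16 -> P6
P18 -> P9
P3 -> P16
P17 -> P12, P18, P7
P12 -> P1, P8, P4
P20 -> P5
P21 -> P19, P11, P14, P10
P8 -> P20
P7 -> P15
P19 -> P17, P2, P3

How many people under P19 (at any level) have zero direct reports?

The people in P19's organization with no one reporting to them are P6, P2, P15, P9, P4, P5, P13. That is 7.

7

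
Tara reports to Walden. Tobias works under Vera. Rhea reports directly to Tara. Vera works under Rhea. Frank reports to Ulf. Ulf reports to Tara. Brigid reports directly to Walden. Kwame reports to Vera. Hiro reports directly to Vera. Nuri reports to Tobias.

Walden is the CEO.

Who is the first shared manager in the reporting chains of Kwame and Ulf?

Kwame's chain of managers is Vera, Rhea, Tara, Walden. Ulf's chain of managers is Tara, Walden. The first manager that appears in both chains is Tara.

Tara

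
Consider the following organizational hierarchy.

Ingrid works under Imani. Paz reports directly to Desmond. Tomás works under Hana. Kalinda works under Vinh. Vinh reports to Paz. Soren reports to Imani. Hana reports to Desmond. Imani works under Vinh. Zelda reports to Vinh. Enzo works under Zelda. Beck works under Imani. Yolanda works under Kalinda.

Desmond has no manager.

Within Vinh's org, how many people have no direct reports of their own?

The people in Vinh's organization with no one reporting to them are Yolanda, Ingrid, Beck, Soren, Enzo. That is 5.

5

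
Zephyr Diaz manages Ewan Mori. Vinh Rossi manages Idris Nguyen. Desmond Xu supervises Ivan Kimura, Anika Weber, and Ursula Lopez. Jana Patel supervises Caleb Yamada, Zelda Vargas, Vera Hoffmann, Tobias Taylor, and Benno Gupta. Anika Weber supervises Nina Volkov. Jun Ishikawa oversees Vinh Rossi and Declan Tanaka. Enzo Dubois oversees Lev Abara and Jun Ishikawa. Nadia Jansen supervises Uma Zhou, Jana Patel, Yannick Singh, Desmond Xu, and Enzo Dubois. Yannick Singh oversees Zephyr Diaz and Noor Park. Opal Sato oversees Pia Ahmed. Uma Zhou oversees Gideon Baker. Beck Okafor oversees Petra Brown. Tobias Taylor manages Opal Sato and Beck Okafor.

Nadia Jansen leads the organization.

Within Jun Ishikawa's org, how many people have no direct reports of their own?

2

The people in Jun Ishikawa's organization with no one reporting to them are Declan Tanaka, Idris Nguyen. That is 2.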